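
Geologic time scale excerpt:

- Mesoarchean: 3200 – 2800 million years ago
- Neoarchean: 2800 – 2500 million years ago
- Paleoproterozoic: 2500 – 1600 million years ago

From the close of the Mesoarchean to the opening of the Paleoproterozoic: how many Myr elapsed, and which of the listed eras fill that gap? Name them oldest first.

300 million years; Neoarchean

End of Mesoarchean = 2800 Ma; start of Paleoproterozoic = 2500 Ma.
Gap = 2800 − 2500 = 300 Myr.
Eras wholly inside 2800–2500 Ma: Neoarchean (2800–2500).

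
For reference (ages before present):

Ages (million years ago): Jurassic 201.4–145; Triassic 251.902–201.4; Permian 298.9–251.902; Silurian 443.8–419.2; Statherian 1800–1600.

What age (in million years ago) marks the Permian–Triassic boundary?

The Permian ends and the Triassic begins at 251.902 million years ago.

251.902 million years ago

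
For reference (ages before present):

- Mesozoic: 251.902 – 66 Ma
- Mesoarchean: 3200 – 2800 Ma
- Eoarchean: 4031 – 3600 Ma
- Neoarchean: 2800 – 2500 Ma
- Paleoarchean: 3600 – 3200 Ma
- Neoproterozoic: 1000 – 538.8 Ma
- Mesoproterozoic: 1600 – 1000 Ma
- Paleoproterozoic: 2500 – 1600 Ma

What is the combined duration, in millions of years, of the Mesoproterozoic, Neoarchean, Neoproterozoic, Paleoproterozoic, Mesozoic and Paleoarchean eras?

Duration is start − end for each: (1600 − 1000) + (2800 − 2500) + (1000 − 538.8) + (2500 − 1600) + (251.902 − 66) + (3600 − 3200).
That is 600 + 300 + 461.2 + 900 + 185.902 + 400, which totals 2847.102 million years.

2847.102 million years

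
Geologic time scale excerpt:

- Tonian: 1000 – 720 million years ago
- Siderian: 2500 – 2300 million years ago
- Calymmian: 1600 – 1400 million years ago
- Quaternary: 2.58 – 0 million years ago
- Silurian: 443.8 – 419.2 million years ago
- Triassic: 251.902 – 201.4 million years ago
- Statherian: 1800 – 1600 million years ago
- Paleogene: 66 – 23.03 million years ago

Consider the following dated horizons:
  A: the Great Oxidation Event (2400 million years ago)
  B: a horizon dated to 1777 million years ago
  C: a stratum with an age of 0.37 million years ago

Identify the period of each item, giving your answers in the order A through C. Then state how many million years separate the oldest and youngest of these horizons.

A: 2400 Ma lies in 2500–2300 Ma, so Siderian.
B: 1777 Ma lies in 1800–1600 Ma, so Statherian.
C: 0.37 Ma lies in 2.58–0 Ma, so Quaternary.
Oldest = 2400 Ma, youngest = 0.37 Ma → span 2399.63 Myr.

A — Siderian; B — Statherian; C — Quaternary; span 2399.63 million years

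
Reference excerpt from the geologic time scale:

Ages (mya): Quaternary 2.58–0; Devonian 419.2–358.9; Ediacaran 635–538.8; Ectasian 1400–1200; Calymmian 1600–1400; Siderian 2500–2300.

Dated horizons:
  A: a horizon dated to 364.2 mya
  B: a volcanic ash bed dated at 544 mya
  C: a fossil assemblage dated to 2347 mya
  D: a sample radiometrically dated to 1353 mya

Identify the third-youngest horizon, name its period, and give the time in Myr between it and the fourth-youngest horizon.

Sorted youngest-first by Ma: A (364.2), B (544), D (1353), C (2347).
The third youngest is D at 1353 Ma, which lies in 1400–1200 Ma: the Ectasian.
The fourth youngest is C at 2347 Ma; separation = |1353 − 2347| = 994 Myr.

D, in the Ectasian; 994 million years to C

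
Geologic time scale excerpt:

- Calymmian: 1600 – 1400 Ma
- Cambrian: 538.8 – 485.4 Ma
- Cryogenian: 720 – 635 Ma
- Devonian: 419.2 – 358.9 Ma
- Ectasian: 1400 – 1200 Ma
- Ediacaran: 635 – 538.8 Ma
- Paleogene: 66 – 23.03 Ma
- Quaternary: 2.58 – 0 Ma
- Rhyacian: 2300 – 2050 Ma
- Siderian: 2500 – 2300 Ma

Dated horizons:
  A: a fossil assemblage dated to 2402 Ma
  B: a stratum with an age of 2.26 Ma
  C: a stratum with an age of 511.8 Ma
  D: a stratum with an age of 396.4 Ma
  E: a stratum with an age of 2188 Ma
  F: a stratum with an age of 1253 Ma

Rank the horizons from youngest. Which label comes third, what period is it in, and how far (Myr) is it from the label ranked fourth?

C, in the Cambrian; 741.2 million years to F

Smaller Ma means younger, so youngest first: B 2.26 < D 396.4 < C 511.8 < F 1253 < E 2188 < A 2402.
Counting 3 along gives C (511.8 Ma); the excerpt puts that inside the Cambrian, 538.8–485.4 Ma.
Next in line is F (1253 Ma), and 1253 − 511.8 = 741.2 Myr.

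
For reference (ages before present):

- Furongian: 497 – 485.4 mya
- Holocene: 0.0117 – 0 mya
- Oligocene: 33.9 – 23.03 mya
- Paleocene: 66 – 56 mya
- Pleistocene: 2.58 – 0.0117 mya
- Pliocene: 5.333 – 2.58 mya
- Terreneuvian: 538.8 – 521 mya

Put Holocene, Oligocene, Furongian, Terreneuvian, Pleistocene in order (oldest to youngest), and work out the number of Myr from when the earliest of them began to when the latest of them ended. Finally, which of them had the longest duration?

Terreneuvian, Furongian, Oligocene, Pleistocene, Holocene; total span 538.8 Myr; longest is Terreneuvian

From the excerpt: Holocene 0.0117–0; Oligocene 33.9–23.03; Furongian 497–485.4; Terreneuvian 538.8–521; Pleistocene 2.58–0.0117 (Ma).
Larger Ma is earlier, so the oldest is Terreneuvian and the youngest is Holocene; oldest to youngest: Terreneuvian, Furongian, Oligocene, Pleistocene, Holocene.
Oldest start 538.8 minus youngest end 0 gives 538.8 Myr overall.
Individual lengths (start − end): Terreneuvian 17.8; Holocene 0.0117; Oligocene 10.87; Pleistocene 2.5683; Furongian 11.6. The largest is Terreneuvian at 17.8 Myr.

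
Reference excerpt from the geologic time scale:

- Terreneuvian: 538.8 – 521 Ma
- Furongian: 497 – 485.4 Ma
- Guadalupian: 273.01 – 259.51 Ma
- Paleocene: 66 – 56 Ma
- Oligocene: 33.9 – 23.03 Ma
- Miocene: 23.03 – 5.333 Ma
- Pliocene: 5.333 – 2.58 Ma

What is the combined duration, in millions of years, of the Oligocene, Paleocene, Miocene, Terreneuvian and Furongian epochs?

67.967 million years

Each duration: Oligocene = 10.87; Paleocene = 10; Miocene = 17.697; Terreneuvian = 17.8; Furongian = 11.6.
Sum: 10.87 + 10 + 17.697 + 17.8 + 11.6 = 67.967 Myr.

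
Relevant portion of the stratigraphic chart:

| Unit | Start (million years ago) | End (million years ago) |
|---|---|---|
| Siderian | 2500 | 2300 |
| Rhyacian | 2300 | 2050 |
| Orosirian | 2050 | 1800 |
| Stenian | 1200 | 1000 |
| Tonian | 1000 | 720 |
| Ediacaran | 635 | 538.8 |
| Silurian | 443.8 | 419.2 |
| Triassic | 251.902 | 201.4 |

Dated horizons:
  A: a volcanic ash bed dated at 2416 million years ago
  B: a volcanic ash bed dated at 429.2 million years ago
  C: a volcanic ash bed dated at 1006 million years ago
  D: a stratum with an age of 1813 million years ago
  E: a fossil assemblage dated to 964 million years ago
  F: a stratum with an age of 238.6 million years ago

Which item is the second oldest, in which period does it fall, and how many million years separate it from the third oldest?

Larger Ma means older, so oldest first: A 2416 > D 1813 > C 1006 > E 964 > B 429.2 > F 238.6.
Counting 2 along gives D (1813 Ma); the excerpt puts that inside the Orosirian, 2050–1800 Ma.
Next in line is C (1006 Ma), and 1813 − 1006 = 807 Myr.

D, in the Orosirian; 807 million years to C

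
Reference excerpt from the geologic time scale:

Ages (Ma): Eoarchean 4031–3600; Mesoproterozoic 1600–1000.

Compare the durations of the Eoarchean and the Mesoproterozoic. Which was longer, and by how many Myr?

Mesoproterozoic, by 169 million years

Eoarchean: 4031 − 3600 = 431 Myr.
Mesoproterozoic: 1600 − 1000 = 600 Myr.
Difference: 600 − 431 = 169 Myr, so the Mesoproterozoic was longer.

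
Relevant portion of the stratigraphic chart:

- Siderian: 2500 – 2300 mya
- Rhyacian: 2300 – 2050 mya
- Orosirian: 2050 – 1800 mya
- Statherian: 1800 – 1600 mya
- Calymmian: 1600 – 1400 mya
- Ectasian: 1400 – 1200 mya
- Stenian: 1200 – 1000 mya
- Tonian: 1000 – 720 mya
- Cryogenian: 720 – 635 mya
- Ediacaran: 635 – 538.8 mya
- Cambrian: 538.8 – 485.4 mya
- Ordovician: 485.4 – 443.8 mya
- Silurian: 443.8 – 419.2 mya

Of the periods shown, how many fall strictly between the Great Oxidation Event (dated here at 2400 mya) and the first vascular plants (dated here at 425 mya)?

11

The older date is 2400 Ma and the younger is 425 Ma.
Periods with start < 2400 and end > 425 Ma: Rhyacian (2300–2050), Orosirian (2050–1800), Statherian (1800–1600), Calymmian (1600–1400), Ectasian (1400–1200), Stenian (1200–1000), Tonian (1000–720), Cryogenian (720–635), Ediacaran (635–538.8), Cambrian (538.8–485.4), Ordovician (485.4–443.8).
That is 11 complete periods.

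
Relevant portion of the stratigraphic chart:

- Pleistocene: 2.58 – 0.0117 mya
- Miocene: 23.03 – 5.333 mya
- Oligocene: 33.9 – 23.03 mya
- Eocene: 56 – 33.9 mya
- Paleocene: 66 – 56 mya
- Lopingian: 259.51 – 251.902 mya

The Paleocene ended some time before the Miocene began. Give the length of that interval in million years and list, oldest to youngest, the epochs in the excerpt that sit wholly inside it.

End of Paleocene = 56 Ma; start of Miocene = 23.03 Ma.
Gap = 56 − 23.03 = 32.97 Myr.
Epochs wholly inside 56–23.03 Ma: Eocene (56–33.9), Oligocene (33.9–23.03).

32.97 million years; Eocene, Oligocene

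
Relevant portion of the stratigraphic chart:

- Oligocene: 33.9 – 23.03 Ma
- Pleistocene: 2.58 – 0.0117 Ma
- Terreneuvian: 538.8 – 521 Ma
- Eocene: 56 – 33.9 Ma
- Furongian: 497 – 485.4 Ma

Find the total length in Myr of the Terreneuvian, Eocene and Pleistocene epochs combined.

42.4683 million years

Duration is start − end for each: (538.8 − 521) + (56 − 33.9) + (2.58 − 0.0117).
That is 17.8 + 22.1 + 2.5683, which totals 42.4683 million years.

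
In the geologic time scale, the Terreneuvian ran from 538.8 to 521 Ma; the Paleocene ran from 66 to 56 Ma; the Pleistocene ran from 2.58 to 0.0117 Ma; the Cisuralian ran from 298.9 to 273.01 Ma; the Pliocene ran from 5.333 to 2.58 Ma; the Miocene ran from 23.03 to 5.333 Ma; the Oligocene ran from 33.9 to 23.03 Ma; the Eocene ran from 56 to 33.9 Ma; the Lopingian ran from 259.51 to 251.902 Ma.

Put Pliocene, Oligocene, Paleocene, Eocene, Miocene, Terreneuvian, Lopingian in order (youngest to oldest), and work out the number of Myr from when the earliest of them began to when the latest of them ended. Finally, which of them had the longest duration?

Pliocene → Miocene → Oligocene → Eocene → Paleocene → Lopingian → Terreneuvian; total span 536.22 Myr; longest is Eocene

From the excerpt: Pliocene 5.333–2.58; Oligocene 33.9–23.03; Paleocene 66–56; Eocene 56–33.9; Miocene 23.03–5.333; Terreneuvian 538.8–521; Lopingian 259.51–251.902 (Ma).
Larger Ma is earlier, so the oldest is Terreneuvian and the youngest is Pliocene; youngest to oldest: Pliocene, Miocene, Oligocene, Eocene, Paleocene, Lopingian, Terreneuvian.
Oldest start 538.8 minus youngest end 2.58 gives 536.22 Myr overall.
Individual lengths (start − end): Pliocene 2.753; Eocene 22.1; Terreneuvian 17.8; Miocene 17.697; Oligocene 10.87; Lopingian 7.608; Paleocene 10. The largest is Eocene at 22.1 Myr.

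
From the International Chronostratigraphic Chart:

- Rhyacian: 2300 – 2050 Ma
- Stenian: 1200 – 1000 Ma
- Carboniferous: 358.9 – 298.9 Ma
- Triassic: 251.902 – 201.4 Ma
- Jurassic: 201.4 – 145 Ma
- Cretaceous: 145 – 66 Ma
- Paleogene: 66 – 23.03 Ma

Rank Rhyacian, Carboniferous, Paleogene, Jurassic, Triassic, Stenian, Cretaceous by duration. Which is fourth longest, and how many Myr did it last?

Carboniferous, 60 million years

Durations: Rhyacian 250; Carboniferous 60; Paleogene 42.97; Jurassic 56.4; Triassic 50.502; Stenian 200; Cretaceous 79 Myr.
Sorted longest-first: Rhyacian (250), Stenian (200), Cretaceous (79), Carboniferous (60), Jurassic (56.4), Triassic (50.502), Paleogene (42.97).
The fourth longest is Carboniferous at 60 Myr.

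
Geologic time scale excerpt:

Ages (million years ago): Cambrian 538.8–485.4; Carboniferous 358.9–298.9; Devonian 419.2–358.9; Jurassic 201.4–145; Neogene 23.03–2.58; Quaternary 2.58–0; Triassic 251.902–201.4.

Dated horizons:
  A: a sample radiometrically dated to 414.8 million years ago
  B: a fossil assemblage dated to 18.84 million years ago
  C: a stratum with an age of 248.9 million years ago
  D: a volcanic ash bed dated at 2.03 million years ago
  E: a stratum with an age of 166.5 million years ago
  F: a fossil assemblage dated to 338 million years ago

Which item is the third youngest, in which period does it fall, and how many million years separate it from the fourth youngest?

Sorted youngest-first by Ma: D (2.03), B (18.84), E (166.5), C (248.9), F (338), A (414.8).
The third youngest is E at 166.5 Ma, which lies in 201.4–145 Ma: the Jurassic.
The fourth youngest is C at 248.9 Ma; separation = |166.5 − 248.9| = 82.4 Myr.

E, in the Jurassic; 82.4 million years to C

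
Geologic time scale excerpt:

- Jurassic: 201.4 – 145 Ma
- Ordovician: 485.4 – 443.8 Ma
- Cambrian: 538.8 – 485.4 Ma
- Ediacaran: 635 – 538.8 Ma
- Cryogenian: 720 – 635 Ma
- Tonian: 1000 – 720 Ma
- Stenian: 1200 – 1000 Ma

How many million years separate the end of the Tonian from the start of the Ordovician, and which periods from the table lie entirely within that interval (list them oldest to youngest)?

234.6 million years; Cryogenian, Ediacaran, Cambrian

End of Tonian = 720 Ma; start of Ordovician = 485.4 Ma.
Gap = 720 − 485.4 = 234.6 Myr.
Periods wholly inside 720–485.4 Ma: Cryogenian (720–635), Ediacaran (635–538.8), Cambrian (538.8–485.4).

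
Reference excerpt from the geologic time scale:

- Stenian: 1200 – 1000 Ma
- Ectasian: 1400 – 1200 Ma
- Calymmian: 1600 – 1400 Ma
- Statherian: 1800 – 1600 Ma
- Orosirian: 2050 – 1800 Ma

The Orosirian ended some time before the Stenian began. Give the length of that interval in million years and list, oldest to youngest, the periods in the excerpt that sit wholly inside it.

600 million years; Statherian, Calymmian, Ectasian

The Orosirian closes at 1800 Ma and the Stenian opens at 1200 Ma, so the interval is 1800 − 1200 = 600 Myr.
A period fits inside if it starts at or after 1800 Ma and ends at or before 1200 Ma; oldest first that gives Statherian, Calymmian, Ectasian.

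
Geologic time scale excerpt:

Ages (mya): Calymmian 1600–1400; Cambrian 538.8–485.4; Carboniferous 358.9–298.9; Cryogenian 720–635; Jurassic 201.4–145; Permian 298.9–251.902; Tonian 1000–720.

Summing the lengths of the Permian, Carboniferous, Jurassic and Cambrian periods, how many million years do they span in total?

Duration is start − end for each: (298.9 − 251.902) + (358.9 − 298.9) + (201.4 − 145) + (538.8 − 485.4).
That is 46.998 + 60 + 56.4 + 53.4, which totals 216.798 million years.

216.798 million years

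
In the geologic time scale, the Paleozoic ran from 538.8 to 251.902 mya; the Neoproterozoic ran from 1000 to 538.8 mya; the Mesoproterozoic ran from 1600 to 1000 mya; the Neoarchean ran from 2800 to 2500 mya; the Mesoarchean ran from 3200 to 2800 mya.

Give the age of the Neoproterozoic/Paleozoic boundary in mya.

The Neoproterozoic ends and the Paleozoic begins at 538.8 mya.

538.8 mya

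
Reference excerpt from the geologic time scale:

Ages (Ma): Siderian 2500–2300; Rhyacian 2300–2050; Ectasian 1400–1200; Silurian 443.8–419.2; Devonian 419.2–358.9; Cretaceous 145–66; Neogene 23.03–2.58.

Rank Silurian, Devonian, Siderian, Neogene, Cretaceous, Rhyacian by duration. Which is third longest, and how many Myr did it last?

Cretaceous, 79 million years

Start − end for each: Silurian 443.8 − 419.2 = 24.6; Devonian 419.2 − 358.9 = 60.3; Siderian 2500 − 2300 = 200; Neogene 23.03 − 2.58 = 20.45; Cretaceous 145 − 66 = 79; Rhyacian 2300 − 2050 = 250.
Ranking these from longest: Rhyacian > Siderian > Cretaceous > Devonian > Silurian > Neogene.
Position 3 in that ranking is Cretaceous, which lasted 79 Myr.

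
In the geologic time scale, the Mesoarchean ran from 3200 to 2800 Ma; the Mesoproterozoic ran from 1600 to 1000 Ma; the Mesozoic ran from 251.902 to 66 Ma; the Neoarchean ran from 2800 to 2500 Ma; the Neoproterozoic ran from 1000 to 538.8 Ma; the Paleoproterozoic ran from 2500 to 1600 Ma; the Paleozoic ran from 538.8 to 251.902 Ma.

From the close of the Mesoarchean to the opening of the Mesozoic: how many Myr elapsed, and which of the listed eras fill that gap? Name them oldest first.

2548.098 million years; Neoarchean, Paleoproterozoic, Mesoproterozoic, Neoproterozoic, Paleozoic

End of Mesoarchean = 2800 Ma; start of Mesozoic = 251.902 Ma.
Gap = 2800 − 251.902 = 2548.098 Myr.
Eras wholly inside 2800–251.902 Ma: Neoarchean (2800–2500), Paleoproterozoic (2500–1600), Mesoproterozoic (1600–1000), Neoproterozoic (1000–538.8), Paleozoic (538.8–251.902).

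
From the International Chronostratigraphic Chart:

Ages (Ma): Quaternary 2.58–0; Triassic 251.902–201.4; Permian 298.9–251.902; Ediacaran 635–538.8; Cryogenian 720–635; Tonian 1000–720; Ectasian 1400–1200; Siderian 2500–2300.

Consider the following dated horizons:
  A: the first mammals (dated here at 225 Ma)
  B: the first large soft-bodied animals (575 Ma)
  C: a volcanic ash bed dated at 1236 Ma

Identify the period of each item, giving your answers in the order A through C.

Match each age against the start–end ranges in the excerpt: A = 225 Ma → Triassic (251.902–201.4); B = 575 Ma → Ediacaran (635–538.8); C = 1236 Ma → Ectasian (1400–1200).

A — Triassic; B — Ediacaran; C — Ectasian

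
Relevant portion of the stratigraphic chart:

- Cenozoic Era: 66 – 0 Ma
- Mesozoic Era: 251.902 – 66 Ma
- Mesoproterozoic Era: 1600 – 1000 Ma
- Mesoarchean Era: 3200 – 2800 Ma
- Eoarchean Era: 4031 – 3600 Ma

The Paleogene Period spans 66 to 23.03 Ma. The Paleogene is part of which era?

The Paleogene (66–23.03 Ma) lies entirely within 66–0 Ma, the Cenozoic Era.

Cenozoic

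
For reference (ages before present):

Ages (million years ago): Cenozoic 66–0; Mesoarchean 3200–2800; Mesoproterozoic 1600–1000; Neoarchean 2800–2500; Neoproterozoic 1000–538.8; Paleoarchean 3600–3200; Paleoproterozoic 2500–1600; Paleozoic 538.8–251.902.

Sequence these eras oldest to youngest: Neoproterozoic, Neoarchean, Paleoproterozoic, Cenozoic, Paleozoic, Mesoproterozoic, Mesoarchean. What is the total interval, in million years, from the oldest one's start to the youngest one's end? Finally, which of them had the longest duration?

Mesoarchean, Neoarchean, Paleoproterozoic, Mesoproterozoic, Neoproterozoic, Paleozoic, Cenozoic; total span 3200 Myr; longest is Paleoproterozoic

From the excerpt: Neoproterozoic 1000–538.8; Neoarchean 2800–2500; Paleoproterozoic 2500–1600; Cenozoic 66–0; Paleozoic 538.8–251.902; Mesoproterozoic 1600–1000; Mesoarchean 3200–2800 (Ma).
Larger Ma is earlier, so the oldest is Mesoarchean and the youngest is Cenozoic; oldest to youngest: Mesoarchean, Neoarchean, Paleoproterozoic, Mesoproterozoic, Neoproterozoic, Paleozoic, Cenozoic.
Oldest start 3200 minus youngest end 0 gives 3200 Myr overall.
Individual lengths (start − end): Mesoarchean 400; Cenozoic 66; Paleoproterozoic 900; Neoarchean 300; Neoproterozoic 461.2; Paleozoic 286.898; Mesoproterozoic 600. The largest is Paleoproterozoic at 900 Myr.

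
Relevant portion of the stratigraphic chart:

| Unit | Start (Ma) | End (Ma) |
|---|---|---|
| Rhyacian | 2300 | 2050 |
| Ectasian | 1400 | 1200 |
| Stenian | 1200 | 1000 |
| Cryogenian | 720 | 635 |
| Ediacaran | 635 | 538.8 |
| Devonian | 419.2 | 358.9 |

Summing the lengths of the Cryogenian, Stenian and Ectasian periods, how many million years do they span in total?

485 million years

Duration is start − end for each: (720 − 635) + (1200 − 1000) + (1400 − 1200).
That is 85 + 200 + 200, which totals 485 million years.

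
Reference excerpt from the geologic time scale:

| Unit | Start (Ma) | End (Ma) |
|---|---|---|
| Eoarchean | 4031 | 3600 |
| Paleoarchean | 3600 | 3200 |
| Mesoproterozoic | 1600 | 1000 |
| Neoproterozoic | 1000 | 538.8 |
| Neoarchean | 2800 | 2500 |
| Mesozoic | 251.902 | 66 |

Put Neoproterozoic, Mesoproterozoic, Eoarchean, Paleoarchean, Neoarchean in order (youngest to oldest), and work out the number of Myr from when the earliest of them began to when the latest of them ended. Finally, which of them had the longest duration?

Start ages (Ma): Eoarchean 4031, Paleoarchean 3600, Neoarchean 2800, Mesoproterozoic 1600, Neoproterozoic 1000.
Ordered youngest to oldest: Neoproterozoic, Mesoproterozoic, Neoarchean, Paleoarchean, Eoarchean.
Span = 4031 − 538.8 = 3492.2 Myr.
Durations: Paleoarchean 400, Neoproterozoic 461.2, Mesoproterozoic 600, Eoarchean 431, Neoarchean 300 → longest is Mesoproterozoic (600 Myr).

Neoproterozoic → Mesoproterozoic → Neoarchean → Paleoarchean → Eoarchean; total span 3492.2 Myr; longest is Mesoproterozoic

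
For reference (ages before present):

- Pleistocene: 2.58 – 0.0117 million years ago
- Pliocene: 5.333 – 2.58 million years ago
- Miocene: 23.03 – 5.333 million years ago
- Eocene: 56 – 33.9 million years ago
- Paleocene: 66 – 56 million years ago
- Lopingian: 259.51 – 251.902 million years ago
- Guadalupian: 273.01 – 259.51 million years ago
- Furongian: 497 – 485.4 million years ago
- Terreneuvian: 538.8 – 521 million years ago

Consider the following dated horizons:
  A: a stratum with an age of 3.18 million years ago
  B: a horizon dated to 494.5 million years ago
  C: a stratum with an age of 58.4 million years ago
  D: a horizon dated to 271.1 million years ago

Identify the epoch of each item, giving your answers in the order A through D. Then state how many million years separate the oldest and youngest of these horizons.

A: 3.18 Ma lies in 5.333–2.58 Ma, so Pliocene.
B: 494.5 Ma lies in 497–485.4 Ma, so Furongian.
C: 58.4 Ma lies in 66–56 Ma, so Paleocene.
D: 271.1 Ma lies in 273.01–259.51 Ma, so Guadalupian.
Oldest = 494.5 Ma, youngest = 3.18 Ma → span 491.32 Myr.

A — Pliocene; B — Furongian; C — Paleocene; D — Guadalupian; span 491.32 million years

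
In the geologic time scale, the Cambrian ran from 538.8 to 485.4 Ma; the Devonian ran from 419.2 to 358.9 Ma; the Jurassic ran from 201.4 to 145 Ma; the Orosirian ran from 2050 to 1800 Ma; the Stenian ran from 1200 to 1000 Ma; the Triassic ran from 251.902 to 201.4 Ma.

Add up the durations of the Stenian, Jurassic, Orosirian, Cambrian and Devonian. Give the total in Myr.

Each duration: Stenian = 200; Jurassic = 56.4; Orosirian = 250; Cambrian = 53.4; Devonian = 60.3.
Sum: 200 + 56.4 + 250 + 53.4 + 60.3 = 620.1 Myr.

620.1 million years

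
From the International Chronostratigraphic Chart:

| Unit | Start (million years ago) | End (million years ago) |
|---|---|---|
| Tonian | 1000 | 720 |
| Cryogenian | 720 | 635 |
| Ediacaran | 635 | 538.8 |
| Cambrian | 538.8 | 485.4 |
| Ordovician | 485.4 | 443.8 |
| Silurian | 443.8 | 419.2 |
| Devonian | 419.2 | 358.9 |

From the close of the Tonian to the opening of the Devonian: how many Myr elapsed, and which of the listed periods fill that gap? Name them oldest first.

End of Tonian = 720 Ma; start of Devonian = 419.2 Ma.
Gap = 720 − 419.2 = 300.8 Myr.
Periods wholly inside 720–419.2 Ma: Cryogenian (720–635), Ediacaran (635–538.8), Cambrian (538.8–485.4), Ordovician (485.4–443.8), Silurian (443.8–419.2).

300.8 million years; Cryogenian, Ediacaran, Cambrian, Ordovician, Silurian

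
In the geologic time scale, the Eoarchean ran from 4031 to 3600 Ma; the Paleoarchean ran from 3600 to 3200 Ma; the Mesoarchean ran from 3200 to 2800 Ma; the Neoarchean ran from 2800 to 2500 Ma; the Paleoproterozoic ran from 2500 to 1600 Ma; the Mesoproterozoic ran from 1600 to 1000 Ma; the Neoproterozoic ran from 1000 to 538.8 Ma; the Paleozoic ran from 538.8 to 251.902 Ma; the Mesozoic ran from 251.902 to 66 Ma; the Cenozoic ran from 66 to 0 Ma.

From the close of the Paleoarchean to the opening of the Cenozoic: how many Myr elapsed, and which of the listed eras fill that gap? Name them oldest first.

3134 million years; Mesoarchean, Neoarchean, Paleoproterozoic, Mesoproterozoic, Neoproterozoic, Paleozoic, Mesozoic

The Paleoarchean closes at 3200 Ma and the Cenozoic opens at 66 Ma, so the interval is 3200 − 66 = 3134 Myr.
An era fits inside if it starts at or after 3200 Ma and ends at or before 66 Ma; oldest first that gives Mesoarchean, Neoarchean, Paleoproterozoic, Mesoproterozoic, Neoproterozoic, Paleozoic, Mesozoic.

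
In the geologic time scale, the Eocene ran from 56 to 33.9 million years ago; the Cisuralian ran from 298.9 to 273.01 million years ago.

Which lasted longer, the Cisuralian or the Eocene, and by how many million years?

Cisuralian, by 3.79 million years

Cisuralian: 298.9 − 273.01 = 25.89 Myr.
Eocene: 56 − 33.9 = 22.1 Myr.
Difference: 25.89 − 22.1 = 3.79 Myr, so the Cisuralian was longer.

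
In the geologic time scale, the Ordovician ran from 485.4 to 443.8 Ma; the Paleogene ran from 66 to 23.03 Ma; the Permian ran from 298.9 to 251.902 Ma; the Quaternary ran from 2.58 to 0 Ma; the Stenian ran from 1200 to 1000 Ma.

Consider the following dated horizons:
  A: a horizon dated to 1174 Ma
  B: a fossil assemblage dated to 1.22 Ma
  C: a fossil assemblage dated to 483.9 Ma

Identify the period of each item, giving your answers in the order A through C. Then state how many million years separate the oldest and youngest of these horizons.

Match each age against the start–end ranges in the excerpt: A = 1174 Ma → Stenian (1200–1000); B = 1.22 Ma → Quaternary (2.58–0); C = 483.9 Ma → Ordovician (485.4–443.8).
The largest age is 1174 Ma and the smallest is 1.22 Ma; their difference is 1172.78 Myr.

A — Stenian; B — Quaternary; C — Ordovician; span 1172.78 million years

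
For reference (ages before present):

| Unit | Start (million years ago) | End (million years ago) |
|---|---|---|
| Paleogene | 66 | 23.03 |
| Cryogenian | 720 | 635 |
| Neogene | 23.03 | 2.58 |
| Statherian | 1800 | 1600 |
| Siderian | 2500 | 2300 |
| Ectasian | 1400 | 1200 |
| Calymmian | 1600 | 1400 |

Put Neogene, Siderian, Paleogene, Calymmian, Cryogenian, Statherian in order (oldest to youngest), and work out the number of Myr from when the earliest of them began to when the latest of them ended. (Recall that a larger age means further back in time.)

Siderian, Statherian, Calymmian, Cryogenian, Paleogene, Neogene; total span 2497.42 Myr

From the excerpt: Neogene 23.03–2.58; Siderian 2500–2300; Paleogene 66–23.03; Calymmian 1600–1400; Cryogenian 720–635; Statherian 1800–1600 (Ma).
Larger Ma is earlier, so the oldest is Siderian and the youngest is Neogene; oldest to youngest: Siderian, Statherian, Calymmian, Cryogenian, Paleogene, Neogene.
Oldest start 2500 minus youngest end 2.58 gives 2497.42 Myr overall.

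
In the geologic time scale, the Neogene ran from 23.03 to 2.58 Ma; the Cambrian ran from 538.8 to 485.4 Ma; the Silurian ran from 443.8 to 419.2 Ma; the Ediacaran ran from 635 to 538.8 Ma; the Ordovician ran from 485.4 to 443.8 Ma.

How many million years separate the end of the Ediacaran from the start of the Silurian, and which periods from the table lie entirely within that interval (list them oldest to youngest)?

95 million years; Cambrian, Ordovician

End of Ediacaran = 538.8 Ma; start of Silurian = 443.8 Ma.
Gap = 538.8 − 443.8 = 95 Myr.
Periods wholly inside 538.8–443.8 Ma: Cambrian (538.8–485.4), Ordovician (485.4–443.8).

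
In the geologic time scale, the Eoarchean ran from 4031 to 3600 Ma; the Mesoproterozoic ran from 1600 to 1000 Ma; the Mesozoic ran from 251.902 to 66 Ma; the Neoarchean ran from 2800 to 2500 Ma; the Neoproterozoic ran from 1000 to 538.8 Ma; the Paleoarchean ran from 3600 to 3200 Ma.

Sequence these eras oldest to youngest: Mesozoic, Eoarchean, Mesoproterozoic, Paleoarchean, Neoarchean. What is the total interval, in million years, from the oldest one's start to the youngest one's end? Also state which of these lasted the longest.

Eoarchean, Paleoarchean, Neoarchean, Mesoproterozoic, Mesozoic; total span 3965 Myr; longest is Mesoproterozoic

From the excerpt: Mesozoic 251.902–66; Eoarchean 4031–3600; Mesoproterozoic 1600–1000; Paleoarchean 3600–3200; Neoarchean 2800–2500 (Ma).
Larger Ma is earlier, so the oldest is Eoarchean and the youngest is Mesozoic; oldest to youngest: Eoarchean, Paleoarchean, Neoarchean, Mesoproterozoic, Mesozoic.
Oldest start 4031 minus youngest end 66 gives 3965 Myr overall.
Individual lengths (start − end): Paleoarchean 400; Mesoproterozoic 600; Mesozoic 185.902; Eoarchean 431; Neoarchean 300. The largest is Mesoproterozoic at 600 Myr.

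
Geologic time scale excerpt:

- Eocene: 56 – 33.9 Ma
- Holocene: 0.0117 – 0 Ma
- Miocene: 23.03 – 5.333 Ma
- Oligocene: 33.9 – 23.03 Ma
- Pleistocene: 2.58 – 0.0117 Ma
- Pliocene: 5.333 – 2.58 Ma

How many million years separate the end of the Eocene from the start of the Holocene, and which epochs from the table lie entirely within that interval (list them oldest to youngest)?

33.8883 million years; Oligocene, Miocene, Pliocene, Pleistocene

End of Eocene = 33.9 Ma; start of Holocene = 0.0117 Ma.
Gap = 33.9 − 0.0117 = 33.8883 Myr.
Epochs wholly inside 33.9–0.0117 Ma: Oligocene (33.9–23.03), Miocene (23.03–5.333), Pliocene (5.333–2.58), Pleistocene (2.58–0.0117).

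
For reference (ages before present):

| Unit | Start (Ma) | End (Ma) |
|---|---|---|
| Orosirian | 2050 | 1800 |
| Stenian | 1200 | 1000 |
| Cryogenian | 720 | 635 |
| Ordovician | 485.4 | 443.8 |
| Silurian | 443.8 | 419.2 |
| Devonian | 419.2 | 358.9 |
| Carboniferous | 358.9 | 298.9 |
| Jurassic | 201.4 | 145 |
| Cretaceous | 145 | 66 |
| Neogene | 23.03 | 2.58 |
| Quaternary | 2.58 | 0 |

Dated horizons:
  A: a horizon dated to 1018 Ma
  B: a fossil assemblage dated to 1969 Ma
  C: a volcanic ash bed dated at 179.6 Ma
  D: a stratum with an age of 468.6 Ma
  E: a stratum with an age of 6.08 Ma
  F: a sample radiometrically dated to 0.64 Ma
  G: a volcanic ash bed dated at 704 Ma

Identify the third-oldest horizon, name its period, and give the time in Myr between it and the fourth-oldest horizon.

Sorted oldest-first by Ma: B (1969), A (1018), G (704), D (468.6), C (179.6), E (6.08), F (0.64).
The third oldest is G at 704 Ma, which lies in 720–635 Ma: the Cryogenian.
The fourth oldest is D at 468.6 Ma; separation = |704 − 468.6| = 235.4 Myr.

G, in the Cryogenian; 235.4 million years to D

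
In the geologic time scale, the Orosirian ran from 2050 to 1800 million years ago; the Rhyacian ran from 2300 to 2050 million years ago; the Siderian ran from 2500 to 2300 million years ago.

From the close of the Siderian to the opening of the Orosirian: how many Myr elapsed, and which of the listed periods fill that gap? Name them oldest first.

250 million years; Rhyacian

End of Siderian = 2300 Ma; start of Orosirian = 2050 Ma.
Gap = 2300 − 2050 = 250 Myr.
Periods wholly inside 2300–2050 Ma: Rhyacian (2300–2050).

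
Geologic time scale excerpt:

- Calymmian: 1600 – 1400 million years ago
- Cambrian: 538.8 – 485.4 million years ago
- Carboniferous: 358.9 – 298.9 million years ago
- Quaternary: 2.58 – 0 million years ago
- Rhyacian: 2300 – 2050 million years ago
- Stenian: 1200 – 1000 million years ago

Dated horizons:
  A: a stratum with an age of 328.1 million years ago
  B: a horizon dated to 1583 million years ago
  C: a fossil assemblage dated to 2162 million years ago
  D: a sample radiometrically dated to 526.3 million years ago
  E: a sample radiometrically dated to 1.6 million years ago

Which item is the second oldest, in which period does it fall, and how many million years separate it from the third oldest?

Sorted oldest-first by Ma: C (2162), B (1583), D (526.3), A (328.1), E (1.6).
The second oldest is B at 1583 Ma, which lies in 1600–1400 Ma: the Calymmian.
The third oldest is D at 526.3 Ma; separation = |1583 − 526.3| = 1056.7 Myr.

B, in the Calymmian; 1056.7 million years to D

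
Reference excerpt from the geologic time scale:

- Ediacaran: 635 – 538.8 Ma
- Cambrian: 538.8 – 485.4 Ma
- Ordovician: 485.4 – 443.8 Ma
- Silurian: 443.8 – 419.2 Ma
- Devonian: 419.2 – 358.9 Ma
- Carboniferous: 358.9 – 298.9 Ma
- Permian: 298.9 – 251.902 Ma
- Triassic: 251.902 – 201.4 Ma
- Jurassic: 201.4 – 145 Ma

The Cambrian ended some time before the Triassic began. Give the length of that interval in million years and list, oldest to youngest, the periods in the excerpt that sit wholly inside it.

233.498 million years; Ordovician, Silurian, Devonian, Carboniferous, Permian

The Cambrian closes at 485.4 Ma and the Triassic opens at 251.902 Ma, so the interval is 485.4 − 251.902 = 233.498 Myr.
A period fits inside if it starts at or after 485.4 Ma and ends at or before 251.902 Ma; oldest first that gives Ordovician, Silurian, Devonian, Carboniferous, Permian.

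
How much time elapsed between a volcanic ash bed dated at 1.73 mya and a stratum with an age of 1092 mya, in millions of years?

1090.27 million years

1092 − 1.73 = 1090.27 million years.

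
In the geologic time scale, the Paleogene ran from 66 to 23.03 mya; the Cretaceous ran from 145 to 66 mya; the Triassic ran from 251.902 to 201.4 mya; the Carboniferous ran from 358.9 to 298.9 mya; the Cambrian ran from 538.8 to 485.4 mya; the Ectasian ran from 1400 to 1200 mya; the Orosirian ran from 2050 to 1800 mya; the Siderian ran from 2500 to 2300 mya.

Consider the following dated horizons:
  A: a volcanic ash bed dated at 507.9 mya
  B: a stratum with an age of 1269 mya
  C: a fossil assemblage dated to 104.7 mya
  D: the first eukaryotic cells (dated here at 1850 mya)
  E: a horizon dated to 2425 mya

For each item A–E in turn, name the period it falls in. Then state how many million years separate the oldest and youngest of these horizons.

Match each age against the start–end ranges in the excerpt: A = 507.9 Ma → Cambrian (538.8–485.4); B = 1269 Ma → Ectasian (1400–1200); C = 104.7 Ma → Cretaceous (145–66); D = 1850 Ma → Orosirian (2050–1800); E = 2425 Ma → Siderian (2500–2300).
The largest age is 2425 Ma and the smallest is 104.7 Ma; their difference is 2320.3 Myr.

A — Cambrian; B — Ectasian; C — Cretaceous; D — Orosirian; E — Siderian; span 2320.3 million years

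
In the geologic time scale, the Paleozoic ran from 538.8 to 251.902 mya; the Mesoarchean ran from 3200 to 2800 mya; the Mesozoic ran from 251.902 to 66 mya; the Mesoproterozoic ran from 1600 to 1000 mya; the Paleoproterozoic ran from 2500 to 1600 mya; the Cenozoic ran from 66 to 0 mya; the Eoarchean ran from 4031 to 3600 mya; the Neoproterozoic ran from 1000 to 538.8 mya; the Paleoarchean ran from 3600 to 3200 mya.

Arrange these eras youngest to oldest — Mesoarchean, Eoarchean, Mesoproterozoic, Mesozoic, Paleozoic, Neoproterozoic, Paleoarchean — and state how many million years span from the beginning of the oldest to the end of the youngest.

Mesozoic, Paleozoic, Neoproterozoic, Mesoproterozoic, Mesoarchean, Paleoarchean, Eoarchean; total span 3965 Myr

Start ages (Ma): Eoarchean 4031, Paleoarchean 3600, Mesoarchean 3200, Mesoproterozoic 1600, Neoproterozoic 1000, Paleozoic 538.8, Mesozoic 251.902.
Ordered youngest to oldest: Mesozoic, Paleozoic, Neoproterozoic, Mesoproterozoic, Mesoarchean, Paleoarchean, Eoarchean.
Span = 4031 − 66 = 3965 Myr.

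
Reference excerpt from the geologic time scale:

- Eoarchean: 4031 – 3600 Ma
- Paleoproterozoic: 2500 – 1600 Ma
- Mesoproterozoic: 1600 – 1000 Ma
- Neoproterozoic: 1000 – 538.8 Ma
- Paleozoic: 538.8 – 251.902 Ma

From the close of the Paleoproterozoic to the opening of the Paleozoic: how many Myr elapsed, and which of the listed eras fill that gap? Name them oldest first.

End of Paleoproterozoic = 1600 Ma; start of Paleozoic = 538.8 Ma.
Gap = 1600 − 538.8 = 1061.2 Myr.
Eras wholly inside 1600–538.8 Ma: Mesoproterozoic (1600–1000), Neoproterozoic (1000–538.8).

1061.2 million years; Mesoproterozoic, Neoproterozoic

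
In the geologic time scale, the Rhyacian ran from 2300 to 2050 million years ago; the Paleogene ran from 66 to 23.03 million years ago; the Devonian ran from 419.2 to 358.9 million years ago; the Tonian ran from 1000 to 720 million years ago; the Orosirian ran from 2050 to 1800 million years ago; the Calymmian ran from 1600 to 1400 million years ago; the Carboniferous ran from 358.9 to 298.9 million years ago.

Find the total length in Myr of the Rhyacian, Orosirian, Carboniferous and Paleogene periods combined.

602.97 million years

Each duration: Rhyacian = 250; Orosirian = 250; Carboniferous = 60; Paleogene = 42.97.
Sum: 250 + 250 + 60 + 42.97 = 602.97 Myr.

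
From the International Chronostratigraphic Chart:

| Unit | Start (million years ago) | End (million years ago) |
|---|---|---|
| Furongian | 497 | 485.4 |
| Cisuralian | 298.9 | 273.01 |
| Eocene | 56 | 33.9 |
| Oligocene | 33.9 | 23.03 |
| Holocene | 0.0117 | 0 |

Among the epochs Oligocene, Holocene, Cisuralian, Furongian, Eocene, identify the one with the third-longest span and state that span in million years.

Furongian, 11.6 million years

Durations: Oligocene 10.87; Holocene 0.0117; Cisuralian 25.89; Furongian 11.6; Eocene 22.1 Myr.
Sorted longest-first: Cisuralian (25.89), Eocene (22.1), Furongian (11.6), Oligocene (10.87), Holocene (0.0117).
The third longest is Furongian at 11.6 Myr.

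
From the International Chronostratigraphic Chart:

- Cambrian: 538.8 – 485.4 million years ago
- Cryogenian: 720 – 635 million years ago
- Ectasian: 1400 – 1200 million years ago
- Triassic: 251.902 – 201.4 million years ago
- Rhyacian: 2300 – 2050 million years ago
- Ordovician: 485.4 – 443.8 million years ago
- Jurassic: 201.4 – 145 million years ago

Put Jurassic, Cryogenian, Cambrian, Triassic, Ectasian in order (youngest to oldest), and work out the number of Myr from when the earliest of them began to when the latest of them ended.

Start ages (Ma): Ectasian 1400, Cryogenian 720, Cambrian 538.8, Triassic 251.902, Jurassic 201.4.
Ordered youngest to oldest: Jurassic, Triassic, Cambrian, Cryogenian, Ectasian.
Span = 1400 − 145 = 1255 Myr.

Jurassic, Triassic, Cambrian, Cryogenian, Ectasian; total span 1255 Myr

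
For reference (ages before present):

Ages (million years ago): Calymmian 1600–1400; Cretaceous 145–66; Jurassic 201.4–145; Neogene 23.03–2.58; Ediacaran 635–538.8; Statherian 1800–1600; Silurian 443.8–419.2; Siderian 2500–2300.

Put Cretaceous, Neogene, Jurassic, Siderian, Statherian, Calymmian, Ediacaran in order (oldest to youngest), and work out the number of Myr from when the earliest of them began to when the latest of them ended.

Siderian, Statherian, Calymmian, Ediacaran, Jurassic, Cretaceous, Neogene; total span 2497.42 Myr

Start ages (Ma): Siderian 2500, Statherian 1800, Calymmian 1600, Ediacaran 635, Jurassic 201.4, Cretaceous 145, Neogene 23.03.
Ordered oldest to youngest: Siderian, Statherian, Calymmian, Ediacaran, Jurassic, Cretaceous, Neogene.
Span = 2500 − 2.58 = 2497.42 Myr.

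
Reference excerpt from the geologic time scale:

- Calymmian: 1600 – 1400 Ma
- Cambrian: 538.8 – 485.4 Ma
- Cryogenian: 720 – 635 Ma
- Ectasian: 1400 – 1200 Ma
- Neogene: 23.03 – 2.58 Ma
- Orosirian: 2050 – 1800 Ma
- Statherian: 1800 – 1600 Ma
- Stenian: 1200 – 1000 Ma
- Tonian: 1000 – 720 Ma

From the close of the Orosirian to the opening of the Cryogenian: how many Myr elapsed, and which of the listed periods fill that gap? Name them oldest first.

1080 million years; Statherian, Calymmian, Ectasian, Stenian, Tonian

The Orosirian closes at 1800 Ma and the Cryogenian opens at 720 Ma, so the interval is 1800 − 720 = 1080 Myr.
A period fits inside if it starts at or after 1800 Ma and ends at or before 720 Ma; oldest first that gives Statherian, Calymmian, Ectasian, Stenian, Tonian.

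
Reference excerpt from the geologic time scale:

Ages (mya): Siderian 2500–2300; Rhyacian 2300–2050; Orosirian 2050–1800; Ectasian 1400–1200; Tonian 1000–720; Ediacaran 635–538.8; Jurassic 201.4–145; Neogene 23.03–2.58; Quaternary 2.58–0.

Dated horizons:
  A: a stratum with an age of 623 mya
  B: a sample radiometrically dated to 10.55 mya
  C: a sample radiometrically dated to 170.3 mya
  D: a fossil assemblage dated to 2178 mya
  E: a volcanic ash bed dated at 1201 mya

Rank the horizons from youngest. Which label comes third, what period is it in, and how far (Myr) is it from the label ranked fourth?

Sorted youngest-first by Ma: B (10.55), C (170.3), A (623), E (1201), D (2178).
The third youngest is A at 623 Ma, which lies in 635–538.8 Ma: the Ediacaran.
The fourth youngest is E at 1201 Ma; separation = |623 − 1201| = 578 Myr.

A, in the Ediacaran; 578 million years to E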